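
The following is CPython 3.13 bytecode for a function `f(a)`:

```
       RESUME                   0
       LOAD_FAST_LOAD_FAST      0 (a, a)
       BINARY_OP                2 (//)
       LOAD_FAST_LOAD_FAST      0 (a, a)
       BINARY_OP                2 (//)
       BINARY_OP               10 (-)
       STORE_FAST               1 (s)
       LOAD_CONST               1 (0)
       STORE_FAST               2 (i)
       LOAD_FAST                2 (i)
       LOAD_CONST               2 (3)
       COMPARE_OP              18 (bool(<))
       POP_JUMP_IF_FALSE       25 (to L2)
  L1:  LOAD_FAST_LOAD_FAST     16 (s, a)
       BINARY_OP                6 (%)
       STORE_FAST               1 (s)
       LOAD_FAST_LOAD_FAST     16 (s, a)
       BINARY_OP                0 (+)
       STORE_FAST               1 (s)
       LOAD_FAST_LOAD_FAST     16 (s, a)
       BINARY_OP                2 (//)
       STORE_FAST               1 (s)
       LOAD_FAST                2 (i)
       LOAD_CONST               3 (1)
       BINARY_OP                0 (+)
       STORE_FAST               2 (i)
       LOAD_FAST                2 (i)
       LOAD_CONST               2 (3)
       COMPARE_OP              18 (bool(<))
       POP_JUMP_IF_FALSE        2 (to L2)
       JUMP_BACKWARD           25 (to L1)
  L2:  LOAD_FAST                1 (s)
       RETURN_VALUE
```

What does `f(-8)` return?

LOAD_FAST_LOAD_FAST a,a → push -8,-8
BINARY_OP // → -8 // -8 = 1
LOAD_FAST_LOAD_FAST a,a → push -8,-8
BINARY_OP // → -8 // -8 = 1
BINARY_OP - → 1 - 1 = 0
STORE_FAST s → s=0
LOAD_CONST → push 0
STORE_FAST i → i=0
LOAD_FAST i → push 0
LOAD_CONST → push 3
COMPARE_OP bool(<) → 0 vs 3 = True
POP_JUMP_IF_FALSE → pop True; no jump
LOAD_FAST_LOAD_FAST s,a → push 0,-8
BINARY_OP % → 0 % -8 = 0
STORE_FAST s → s=0
LOAD_FAST_LOAD_FAST s,a → push 0,-8
BINARY_OP + → 0 + -8 = -8
STORE_FAST s → s=-8
LOAD_FAST_LOAD_FAST s,a → push -8,-8
BINARY_OP // → -8 // -8 = 1
STORE_FAST s → s=1
LOAD_FAST i → push 0
LOAD_CONST → push 1
BINARY_OP + → 0 + 1 = 1
STORE_FAST i → i=1
LOAD_FAST i → push 1
LOAD_CONST → push 3
COMPARE_OP bool(<) → 1 vs 3 = True
POP_JUMP_IF_FALSE → pop True; no jump
LOAD_FAST_LOAD_FAST s,a → push 1,-8
BINARY_OP % → 1 % -8 = -7
STORE_FAST s → s=-7
LOAD_FAST_LOAD_FAST s,a → push -7,-8
BINARY_OP + → -7 + -8 = -15
STORE_FAST s → s=-15
LOAD_FAST_LOAD_FAST s,a → push -15,-8
BINARY_OP // → -15 // -8 = 1
STORE_FAST s → s=1
LOAD_FAST i → push 1
LOAD_CONST → push 1
BINARY_OP + → 1 + 1 = 2
STORE_FAST i → i=2
LOAD_FAST i → push 2
LOAD_CONST → push 3
COMPARE_OP bool(<) → 2 vs 3 = True
POP_JUMP_IF_FALSE → pop True; no jump
LOAD_FAST_LOAD_FAST s,a → push 1,-8
BINARY_OP % → 1 % -8 = -7
STORE_FAST s → s=-7
LOAD_FAST_LOAD_FAST s,a → push -7,-8
BINARY_OP + → -7 + -8 = -15
STORE_FAST s → s=-15
LOAD_FAST_LOAD_FAST s,a → push -15,-8
BINARY_OP // → -15 // -8 = 1
STORE_FAST s → s=1
LOAD_FAST i → push 2
LOAD_CONST → push 1
BINARY_OP + → 2 + 1 = 3
STORE_FAST i → i=3
LOAD_FAST i → push 3
LOAD_CONST → push 3
COMPARE_OP bool(<) → 3 vs 3 = False
POP_JUMP_IF_FALSE → pop False; jump
LOAD_FAST s → push 1
RETURN_VALUE → return 1.

1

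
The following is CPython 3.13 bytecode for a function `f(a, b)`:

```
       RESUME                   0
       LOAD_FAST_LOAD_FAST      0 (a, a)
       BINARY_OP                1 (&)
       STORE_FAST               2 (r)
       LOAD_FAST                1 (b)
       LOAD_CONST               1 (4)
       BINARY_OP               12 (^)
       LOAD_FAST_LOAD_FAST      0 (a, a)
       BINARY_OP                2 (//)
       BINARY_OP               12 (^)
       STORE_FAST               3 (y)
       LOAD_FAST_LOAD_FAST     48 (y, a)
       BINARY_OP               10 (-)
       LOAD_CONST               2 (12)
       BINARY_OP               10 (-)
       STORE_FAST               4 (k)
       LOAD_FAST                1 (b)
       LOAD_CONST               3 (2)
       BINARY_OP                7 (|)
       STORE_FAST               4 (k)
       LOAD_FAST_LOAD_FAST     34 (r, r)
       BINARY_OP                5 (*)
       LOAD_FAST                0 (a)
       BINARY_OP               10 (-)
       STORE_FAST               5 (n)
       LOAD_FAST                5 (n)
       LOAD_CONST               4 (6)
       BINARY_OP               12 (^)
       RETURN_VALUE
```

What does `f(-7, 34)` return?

LOAD_FAST_LOAD_FAST a,a → push -7,-7. Stack: [-7, -7]
BINARY_OP & → -7 & -7 = -7. Stack: [-7]
STORE_FAST r → r=-7. Stack: []
LOAD_FAST b → push 34. Stack: [34]
LOAD_CONST → push 4. Stack: [34, 4]
BINARY_OP ^ → 34 ^ 4 = 38. Stack: [38]
LOAD_FAST_LOAD_FAST a,a → push -7,-7. Stack: [38, -7, -7]
BINARY_OP // → -7 // -7 = 1. Stack: [38, 1]
BINARY_OP ^ → 38 ^ 1 = 39. Stack: [39]
STORE_FAST y → y=39. Stack: []
LOAD_FAST_LOAD_FAST y,a → push 39,-7. Stack: [39, -7]
BINARY_OP - → 39 - -7 = 46. Stack: [46]
LOAD_CONST → push 12. Stack: [46, 12]
BINARY_OP - → 46 - 12 = 34. Stack: [34]
STORE_FAST k → k=34. Stack: []
LOAD_FAST b → push 34. Stack: [34]
LOAD_CONST → push 2. Stack: [34, 2]
BINARY_OP | → 34 | 2 = 34. Stack: [34]
STORE_FAST k → k=34. Stack: []
LOAD_FAST_LOAD_FAST r,r → push -7,-7. Stack: [-7, -7]
BINARY_OP * → -7 * -7 = 49. Stack: [49]
LOAD_FAST a → push -7. Stack: [49, -7]
BINARY_OP - → 49 - -7 = 56. Stack: [56]
STORE_FAST n → n=56. Stack: []
LOAD_FAST n → push 56. Stack: [56]
LOAD_CONST → push 6. Stack: [56, 6]
BINARY_OP ^ → 56 ^ 6 = 62. Stack: [62]
RETURN_VALUE → return 62.

62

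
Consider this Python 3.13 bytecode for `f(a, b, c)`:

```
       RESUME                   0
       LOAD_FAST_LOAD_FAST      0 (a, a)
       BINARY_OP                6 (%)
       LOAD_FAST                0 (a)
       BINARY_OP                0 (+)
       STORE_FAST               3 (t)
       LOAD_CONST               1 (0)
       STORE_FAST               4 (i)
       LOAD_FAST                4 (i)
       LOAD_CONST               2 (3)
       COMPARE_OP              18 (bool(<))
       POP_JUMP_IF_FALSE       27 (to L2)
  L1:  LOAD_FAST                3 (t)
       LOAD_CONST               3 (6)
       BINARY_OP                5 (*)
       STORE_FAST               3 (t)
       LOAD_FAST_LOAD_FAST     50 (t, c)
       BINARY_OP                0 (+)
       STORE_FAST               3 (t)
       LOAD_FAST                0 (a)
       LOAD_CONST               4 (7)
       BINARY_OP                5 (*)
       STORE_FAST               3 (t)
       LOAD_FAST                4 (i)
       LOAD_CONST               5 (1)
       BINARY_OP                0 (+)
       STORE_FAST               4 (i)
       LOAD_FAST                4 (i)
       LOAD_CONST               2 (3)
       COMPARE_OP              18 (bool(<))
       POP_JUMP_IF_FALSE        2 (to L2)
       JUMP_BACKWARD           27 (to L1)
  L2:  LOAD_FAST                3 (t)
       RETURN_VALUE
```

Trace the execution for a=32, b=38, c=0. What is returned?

LOAD_FAST_LOAD_FAST a,a → push 32,32
BINARY_OP % → 32 % 32 = 0
LOAD_FAST a → push 32
BINARY_OP + → 0 + 32 = 32
STORE_FAST t → t=32
LOAD_CONST → push 0
STORE_FAST i → i=0
LOAD_FAST i → push 0
LOAD_CONST → push 3
COMPARE_OP bool(<) → 0 vs 3 = True
POP_JUMP_IF_FALSE → pop True; no jump
LOAD_FAST t → push 32
LOAD_CONST → push 6
BINARY_OP * → 32 * 6 = 192
STORE_FAST t → t=192
LOAD_FAST_LOAD_FAST t,c → push 192,0
BINARY_OP + → 192 + 0 = 192
STORE_FAST t → t=192
LOAD_FAST a → push 32
LOAD_CONST → push 7
BINARY_OP * → 32 * 7 = 224
STORE_FAST t → t=224
LOAD_FAST i → push 0
LOAD_CONST → push 1
BINARY_OP + → 0 + 1 = 1
STORE_FAST i → i=1
LOAD_FAST i → push 1
LOAD_CONST → push 3
COMPARE_OP bool(<) → 1 vs 3 = True
POP_JUMP_IF_FALSE → pop True; no jump
LOAD_FAST t → push 224
LOAD_CONST → push 6
BINARY_OP * → 224 * 6 = 1344
STORE_FAST t → t=1344
LOAD_FAST_LOAD_FAST t,c → push 1344,0
BINARY_OP + → 1344 + 0 = 1344
STORE_FAST t → t=1344
LOAD_FAST a → push 32
LOAD_CONST → push 7
BINARY_OP * → 32 * 7 = 224
STORE_FAST t → t=224
LOAD_FAST i → push 1
LOAD_CONST → push 1
BINARY_OP + → 1 + 1 = 2
STORE_FAST i → i=2
LOAD_FAST i → push 2
LOAD_CONST → push 3
COMPARE_OP bool(<) → 2 vs 3 = True
POP_JUMP_IF_FALSE → pop True; no jump
LOAD_FAST t → push 224
LOAD_CONST → push 6
BINARY_OP * → 224 * 6 = 1344
STORE_FAST t → t=1344
LOAD_FAST_LOAD_FAST t,c → push 1344,0
BINARY_OP + → 1344 + 0 = 1344
STORE_FAST t → t=1344
LOAD_FAST a → push 32
LOAD_CONST → push 7
BINARY_OP * → 32 * 7 = 224
STORE_FAST t → t=224
LOAD_FAST i → push 2
LOAD_CONST → push 1
BINARY_OP + → 2 + 1 = 3
STORE_FAST i → i=3
LOAD_FAST i → push 3
LOAD_CONST → push 3
COMPARE_OP bool(<) → 3 vs 3 = False
POP_JUMP_IF_FALSE → pop False; jump
LOAD_FAST t → push 224
RETURN_VALUE → return 224.

224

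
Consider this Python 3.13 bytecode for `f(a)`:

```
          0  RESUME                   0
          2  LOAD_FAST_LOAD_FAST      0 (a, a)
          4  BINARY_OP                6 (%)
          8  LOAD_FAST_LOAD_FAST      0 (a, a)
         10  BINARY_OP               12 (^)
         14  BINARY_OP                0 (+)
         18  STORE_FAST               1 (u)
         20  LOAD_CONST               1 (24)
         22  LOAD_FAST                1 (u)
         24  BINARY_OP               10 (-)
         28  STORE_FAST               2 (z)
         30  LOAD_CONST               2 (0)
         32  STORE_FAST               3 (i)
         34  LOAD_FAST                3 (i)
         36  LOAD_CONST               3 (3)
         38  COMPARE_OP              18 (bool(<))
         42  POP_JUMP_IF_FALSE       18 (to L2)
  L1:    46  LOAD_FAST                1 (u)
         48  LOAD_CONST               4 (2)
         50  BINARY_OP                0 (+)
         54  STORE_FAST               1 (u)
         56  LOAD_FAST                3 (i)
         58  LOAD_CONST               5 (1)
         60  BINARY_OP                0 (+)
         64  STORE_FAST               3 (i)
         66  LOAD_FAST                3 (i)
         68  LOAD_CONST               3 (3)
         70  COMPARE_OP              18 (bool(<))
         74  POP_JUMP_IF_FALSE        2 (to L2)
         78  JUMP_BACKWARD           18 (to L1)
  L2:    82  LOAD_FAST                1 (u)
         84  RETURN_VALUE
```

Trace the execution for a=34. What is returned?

6

LOAD_FAST_LOAD_FAST a,a → push 34,34. Stack: [34, 34]
BINARY_OP % → 34 % 34 = 0. Stack: [0]
LOAD_FAST_LOAD_FAST a,a → push 34,34. Stack: [0, 34, 34]
BINARY_OP ^ → 34 ^ 34 = 0. Stack: [0, 0]
BINARY_OP + → 0 + 0 = 0. Stack: [0]
STORE_FAST u → u=0. Stack: []
LOAD_CONST → push 24. Stack: [24]
LOAD_FAST u → push 0. Stack: [24, 0]
BINARY_OP - → 24 - 0 = 24. Stack: [24]
STORE_FAST z → z=24. Stack: []
LOAD_CONST → push 0. Stack: [0]
STORE_FAST i → i=0. Stack: []
LOAD_FAST i → push 0. Stack: [0]
LOAD_CONST → push 3. Stack: [0, 3]
COMPARE_OP bool(<) → 0 vs 3 = True. Stack: [True]
POP_JUMP_IF_FALSE → pop True; no jump. Stack: []
LOAD_FAST u → push 0. Stack: [0]
LOAD_CONST → push 2. Stack: [0, 2]
BINARY_OP + → 0 + 2 = 2. Stack: [2]
STORE_FAST u → u=2. Stack: []
LOAD_FAST i → push 0. Stack: [0]
LOAD_CONST → push 1. Stack: [0, 1]
BINARY_OP + → 0 + 1 = 1. Stack: [1]
STORE_FAST i → i=1. Stack: []
LOAD_FAST i → push 1. Stack: [1]
LOAD_CONST → push 3. Stack: [1, 3]
COMPARE_OP bool(<) → 1 vs 3 = True. Stack: [True]
POP_JUMP_IF_FALSE → pop True; no jump. Stack: []
LOAD_FAST u → push 2. Stack: [2]
LOAD_CONST → push 2. Stack: [2, 2]
BINARY_OP + → 2 + 2 = 4. Stack: [4]
STORE_FAST u → u=4. Stack: []
LOAD_FAST i → push 1. Stack: [1]
LOAD_CONST → push 1. Stack: [1, 1]
BINARY_OP + → 1 + 1 = 2. Stack: [2]
STORE_FAST i → i=2. Stack: []
LOAD_FAST i → push 2. Stack: [2]
LOAD_CONST → push 3. Stack: [2, 3]
COMPARE_OP bool(<) → 2 vs 3 = True. Stack: [True]
POP_JUMP_IF_FALSE → pop True; no jump. Stack: []
LOAD_FAST u → push 4. Stack: [4]
LOAD_CONST → push 2. Stack: [4, 2]
BINARY_OP + → 4 + 2 = 6. Stack: [6]
STORE_FAST u → u=6. Stack: []
LOAD_FAST i → push 2. Stack: [2]
LOAD_CONST → push 1. Stack: [2, 1]
BINARY_OP + → 2 + 1 = 3. Stack: [3]
STORE_FAST i → i=3. Stack: []
LOAD_FAST i → push 3. Stack: [3]
LOAD_CONST → push 3. Stack: [3, 3]
COMPARE_OP bool(<) → 3 vs 3 = False. Stack: [False]
POP_JUMP_IF_FALSE → pop False; jump. Stack: []
LOAD_FAST u → push 6. Stack: [6]
RETURN_VALUE → return 6.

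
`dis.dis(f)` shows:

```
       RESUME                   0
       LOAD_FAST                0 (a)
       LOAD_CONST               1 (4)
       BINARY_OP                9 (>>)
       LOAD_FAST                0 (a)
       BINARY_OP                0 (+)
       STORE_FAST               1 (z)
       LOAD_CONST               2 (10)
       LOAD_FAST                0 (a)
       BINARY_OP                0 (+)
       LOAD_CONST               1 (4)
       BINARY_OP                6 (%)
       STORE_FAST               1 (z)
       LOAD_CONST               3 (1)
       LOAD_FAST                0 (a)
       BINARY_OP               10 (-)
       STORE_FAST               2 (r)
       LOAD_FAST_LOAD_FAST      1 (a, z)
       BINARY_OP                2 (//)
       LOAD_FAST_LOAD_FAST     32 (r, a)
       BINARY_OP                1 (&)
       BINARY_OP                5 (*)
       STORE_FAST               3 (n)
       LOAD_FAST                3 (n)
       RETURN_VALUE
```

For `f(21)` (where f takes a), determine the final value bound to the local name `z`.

3

LOAD_FAST a → push 21. Stack: [21]
LOAD_CONST → push 4. Stack: [21, 4]
BINARY_OP >> → 21 >> 4 = 1. Stack: [1]
LOAD_FAST a → push 21. Stack: [1, 21]
BINARY_OP + → 1 + 21 = 22. Stack: [22]
STORE_FAST z → z=22. Stack: []
LOAD_CONST → push 10. Stack: [10]
LOAD_FAST a → push 21. Stack: [10, 21]
BINARY_OP + → 10 + 21 = 31. Stack: [31]
LOAD_CONST → push 4. Stack: [31, 4]
BINARY_OP % → 31 % 4 = 3. Stack: [3]
STORE_FAST z → z=3. Stack: []
LOAD_CONST → push 1. Stack: [1]
LOAD_FAST a → push 21. Stack: [1, 21]
BINARY_OP - → 1 - 21 = -20. Stack: [-20]
STORE_FAST r → r=-20. Stack: []
LOAD_FAST_LOAD_FAST a,z → push 21,3. Stack: [21, 3]
BINARY_OP // → 21 // 3 = 7. Stack: [7]
LOAD_FAST_LOAD_FAST r,a → push -20,21. Stack: [7, -20, 21]
BINARY_OP & → -20 & 21 = 4. Stack: [7, 4]
BINARY_OP * → 7 * 4 = 28. Stack: [28]
STORE_FAST n → n=28. Stack: []
LOAD_FAST n → push 28. Stack: [28]
RETURN_VALUE → return 28.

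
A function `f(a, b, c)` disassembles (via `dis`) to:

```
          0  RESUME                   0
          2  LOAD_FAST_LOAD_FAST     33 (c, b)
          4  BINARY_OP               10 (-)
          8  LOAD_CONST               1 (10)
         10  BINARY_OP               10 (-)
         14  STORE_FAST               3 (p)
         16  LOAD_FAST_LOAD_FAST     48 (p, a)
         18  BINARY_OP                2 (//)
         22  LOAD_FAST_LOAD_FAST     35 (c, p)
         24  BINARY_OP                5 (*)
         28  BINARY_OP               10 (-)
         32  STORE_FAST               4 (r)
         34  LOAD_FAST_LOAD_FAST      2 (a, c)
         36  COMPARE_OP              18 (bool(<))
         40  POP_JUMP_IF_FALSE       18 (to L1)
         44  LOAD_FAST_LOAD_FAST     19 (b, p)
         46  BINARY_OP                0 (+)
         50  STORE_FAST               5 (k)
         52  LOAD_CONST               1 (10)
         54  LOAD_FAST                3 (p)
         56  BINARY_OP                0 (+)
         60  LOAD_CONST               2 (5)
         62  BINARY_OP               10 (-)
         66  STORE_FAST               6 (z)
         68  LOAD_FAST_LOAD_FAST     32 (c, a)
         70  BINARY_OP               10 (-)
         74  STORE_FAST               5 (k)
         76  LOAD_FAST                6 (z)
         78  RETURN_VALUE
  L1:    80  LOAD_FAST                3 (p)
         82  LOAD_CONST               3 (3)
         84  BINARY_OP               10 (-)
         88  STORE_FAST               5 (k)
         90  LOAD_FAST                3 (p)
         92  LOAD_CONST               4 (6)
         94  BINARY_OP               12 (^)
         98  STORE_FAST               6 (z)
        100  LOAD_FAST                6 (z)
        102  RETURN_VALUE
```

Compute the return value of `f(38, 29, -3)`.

-48

LOAD_FAST_LOAD_FAST c,b → push -3,29. Stack: [-3, 29]
BINARY_OP - → -3 - 29 = -32. Stack: [-32]
LOAD_CONST → push 10. Stack: [-32, 10]
BINARY_OP - → -32 - 10 = -42. Stack: [-42]
STORE_FAST p → p=-42. Stack: []
LOAD_FAST_LOAD_FAST p,a → push -42,38. Stack: [-42, 38]
BINARY_OP // → -42 // 38 = -2. Stack: [-2]
LOAD_FAST_LOAD_FAST c,p → push -3,-42. Stack: [-2, -3, -42]
BINARY_OP * → -3 * -42 = 126. Stack: [-2, 126]
BINARY_OP - → -2 - 126 = -128. Stack: [-128]
STORE_FAST r → r=-128. Stack: []
LOAD_FAST_LOAD_FAST a,c → push 38,-3. Stack: [38, -3]
COMPARE_OP bool(<) → 38 vs -3 = False. Stack: [False]
POP_JUMP_IF_FALSE → pop False; jump. Stack: []
LOAD_FAST p → push -42. Stack: [-42]
LOAD_CONST → push 3. Stack: [-42, 3]
BINARY_OP - → -42 - 3 = -45. Stack: [-45]
STORE_FAST k → k=-45. Stack: []
LOAD_FAST p → push -42. Stack: [-42]
LOAD_CONST → push 6. Stack: [-42, 6]
BINARY_OP ^ → -42 ^ 6 = -48. Stack: [-48]
STORE_FAST z → z=-48. Stack: []
LOAD_FAST z → push -48. Stack: [-48]
RETURN_VALUE → return -48.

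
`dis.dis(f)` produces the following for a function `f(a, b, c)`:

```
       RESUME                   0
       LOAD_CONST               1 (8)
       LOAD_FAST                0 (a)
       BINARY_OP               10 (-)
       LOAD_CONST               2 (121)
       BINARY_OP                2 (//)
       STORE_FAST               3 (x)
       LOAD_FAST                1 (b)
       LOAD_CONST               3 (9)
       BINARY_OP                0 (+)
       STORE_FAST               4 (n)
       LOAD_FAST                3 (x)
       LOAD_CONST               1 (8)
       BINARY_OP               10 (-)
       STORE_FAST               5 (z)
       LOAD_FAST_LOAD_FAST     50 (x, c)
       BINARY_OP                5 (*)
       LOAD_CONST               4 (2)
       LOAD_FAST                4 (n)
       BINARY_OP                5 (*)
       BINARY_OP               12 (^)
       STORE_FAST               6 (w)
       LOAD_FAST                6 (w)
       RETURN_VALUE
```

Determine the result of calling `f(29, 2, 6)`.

-20

LOAD_CONST → push 8. Stack: [8]
LOAD_FAST a → push 29. Stack: [8, 29]
BINARY_OP - → 8 - 29 = -21. Stack: [-21]
LOAD_CONST → push 121. Stack: [-21, 121]
BINARY_OP // → -21 // 121 = -1. Stack: [-1]
STORE_FAST x → x=-1. Stack: []
LOAD_FAST b → push 2. Stack: [2]
LOAD_CONST → push 9. Stack: [2, 9]
BINARY_OP + → 2 + 9 = 11. Stack: [11]
STORE_FAST n → n=11. Stack: []
LOAD_FAST x → push -1. Stack: [-1]
LOAD_CONST → push 8. Stack: [-1, 8]
BINARY_OP - → -1 - 8 = -9. Stack: [-9]
STORE_FAST z → z=-9. Stack: []
LOAD_FAST_LOAD_FAST x,c → push -1,6. Stack: [-1, 6]
BINARY_OP * → -1 * 6 = -6. Stack: [-6]
LOAD_CONST → push 2. Stack: [-6, 2]
LOAD_FAST n → push 11. Stack: [-6, 2, 11]
BINARY_OP * → 2 * 11 = 22. Stack: [-6, 22]
BINARY_OP ^ → -6 ^ 22 = -20. Stack: [-20]
STORE_FAST w → w=-20. Stack: []
LOAD_FAST w → push -20. Stack: [-20]
RETURN_VALUE → return -20.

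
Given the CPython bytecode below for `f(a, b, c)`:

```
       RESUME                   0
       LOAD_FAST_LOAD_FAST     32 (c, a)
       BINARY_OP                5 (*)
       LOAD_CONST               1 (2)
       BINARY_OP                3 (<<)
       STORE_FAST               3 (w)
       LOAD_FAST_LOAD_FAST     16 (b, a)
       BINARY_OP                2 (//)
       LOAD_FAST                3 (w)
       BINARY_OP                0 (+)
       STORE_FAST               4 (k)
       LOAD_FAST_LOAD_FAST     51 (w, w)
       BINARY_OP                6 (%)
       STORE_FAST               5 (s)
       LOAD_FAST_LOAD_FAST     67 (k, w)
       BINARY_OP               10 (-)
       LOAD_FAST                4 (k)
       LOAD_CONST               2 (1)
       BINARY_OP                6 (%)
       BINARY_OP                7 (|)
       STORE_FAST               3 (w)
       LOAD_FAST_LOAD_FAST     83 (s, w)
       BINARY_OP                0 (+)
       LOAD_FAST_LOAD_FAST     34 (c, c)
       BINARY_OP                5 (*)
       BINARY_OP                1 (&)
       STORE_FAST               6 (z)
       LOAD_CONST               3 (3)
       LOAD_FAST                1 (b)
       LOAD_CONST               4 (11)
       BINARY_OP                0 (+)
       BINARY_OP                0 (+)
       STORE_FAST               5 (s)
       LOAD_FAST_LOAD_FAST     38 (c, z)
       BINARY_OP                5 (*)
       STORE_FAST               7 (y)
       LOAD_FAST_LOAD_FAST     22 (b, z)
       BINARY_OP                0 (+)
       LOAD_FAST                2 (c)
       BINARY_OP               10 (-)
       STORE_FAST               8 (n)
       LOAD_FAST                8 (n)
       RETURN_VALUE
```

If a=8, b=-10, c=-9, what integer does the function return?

LOAD_FAST_LOAD_FAST c,a → push -9,8. Stack: [-9, 8]
BINARY_OP * → -9 * 8 = -72. Stack: [-72]
LOAD_CONST → push 2. Stack: [-72, 2]
BINARY_OP << → -72 << 2 = -288. Stack: [-288]
STORE_FAST w → w=-288. Stack: []
LOAD_FAST_LOAD_FAST b,a → push -10,8. Stack: [-10, 8]
BINARY_OP // → -10 // 8 = -2. Stack: [-2]
LOAD_FAST w → push -288. Stack: [-2, -288]
BINARY_OP + → -2 + -288 = -290. Stack: [-290]
STORE_FAST k → k=-290. Stack: []
LOAD_FAST_LOAD_FAST w,w → push -288,-288. Stack: [-288, -288]
BINARY_OP % → -288 % -288 = 0. Stack: [0]
STORE_FAST s → s=0. Stack: []
LOAD_FAST_LOAD_FAST k,w → push -290,-288. Stack: [-290, -288]
BINARY_OP - → -290 - -288 = -2. Stack: [-2]
LOAD_FAST k → push -290. Stack: [-2, -290]
LOAD_CONST → push 1. Stack: [-2, -290, 1]
BINARY_OP % → -290 % 1 = 0. Stack: [-2, 0]
BINARY_OP | → -2 | 0 = -2. Stack: [-2]
STORE_FAST w → w=-2. Stack: []
LOAD_FAST_LOAD_FAST s,w → push 0,-2. Stack: [0, -2]
BINARY_OP + → 0 + -2 = -2. Stack: [-2]
LOAD_FAST_LOAD_FAST c,c → push -9,-9. Stack: [-2, -9, -9]
BINARY_OP * → -9 * -9 = 81. Stack: [-2, 81]
BINARY_OP & → -2 & 81 = 80. Stack: [80]
STORE_FAST z → z=80. Stack: []
LOAD_CONST → push 3. Stack: [3]
LOAD_FAST b → push -10. Stack: [3, -10]
LOAD_CONST → push 11. Stack: [3, -10, 11]
BINARY_OP + → -10 + 11 = 1. Stack: [3, 1]
BINARY_OP + → 3 + 1 = 4. Stack: [4]
STORE_FAST s → s=4. Stack: []
LOAD_FAST_LOAD_FAST c,z → push -9,80. Stack: [-9, 80]
BINARY_OP * → -9 * 80 = -720. Stack: [-720]
STORE_FAST y → y=-720. Stack: []
LOAD_FAST_LOAD_FAST b,z → push -10,80. Stack: [-10, 80]
BINARY_OP + → -10 + 80 = 70. Stack: [70]
LOAD_FAST c → push -9. Stack: [70, -9]
BINARY_OP - → 70 - -9 = 79. Stack: [79]
STORE_FAST n → n=79. Stack: []
LOAD_FAST n → push 79. Stack: [79]
RETURN_VALUE → return 79.

79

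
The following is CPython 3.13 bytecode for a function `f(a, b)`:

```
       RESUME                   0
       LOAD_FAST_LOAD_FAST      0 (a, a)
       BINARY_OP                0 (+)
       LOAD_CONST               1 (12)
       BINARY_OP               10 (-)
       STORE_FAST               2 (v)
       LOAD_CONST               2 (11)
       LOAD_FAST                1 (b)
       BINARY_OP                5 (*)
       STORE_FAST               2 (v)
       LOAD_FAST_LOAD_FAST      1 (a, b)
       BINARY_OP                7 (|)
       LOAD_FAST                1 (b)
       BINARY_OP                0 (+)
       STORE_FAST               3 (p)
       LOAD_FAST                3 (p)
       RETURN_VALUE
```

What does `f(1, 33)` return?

66

LOAD_FAST_LOAD_FAST a,a → push 1,1. Stack: [1, 1]
BINARY_OP + → 1 + 1 = 2. Stack: [2]
LOAD_CONST → push 12. Stack: [2, 12]
BINARY_OP - → 2 - 12 = -10. Stack: [-10]
STORE_FAST v → v=-10. Stack: []
LOAD_CONST → push 11. Stack: [11]
LOAD_FAST b → push 33. Stack: [11, 33]
BINARY_OP * → 11 * 33 = 363. Stack: [363]
STORE_FAST v → v=363. Stack: []
LOAD_FAST_LOAD_FAST a,b → push 1,33. Stack: [1, 33]
BINARY_OP | → 1 | 33 = 33. Stack: [33]
LOAD_FAST b → push 33. Stack: [33, 33]
BINARY_OP + → 33 + 33 = 66. Stack: [66]
STORE_FAST p → p=66. Stack: []
LOAD_FAST p → push 66. Stack: [66]
RETURN_VALUE → return 66.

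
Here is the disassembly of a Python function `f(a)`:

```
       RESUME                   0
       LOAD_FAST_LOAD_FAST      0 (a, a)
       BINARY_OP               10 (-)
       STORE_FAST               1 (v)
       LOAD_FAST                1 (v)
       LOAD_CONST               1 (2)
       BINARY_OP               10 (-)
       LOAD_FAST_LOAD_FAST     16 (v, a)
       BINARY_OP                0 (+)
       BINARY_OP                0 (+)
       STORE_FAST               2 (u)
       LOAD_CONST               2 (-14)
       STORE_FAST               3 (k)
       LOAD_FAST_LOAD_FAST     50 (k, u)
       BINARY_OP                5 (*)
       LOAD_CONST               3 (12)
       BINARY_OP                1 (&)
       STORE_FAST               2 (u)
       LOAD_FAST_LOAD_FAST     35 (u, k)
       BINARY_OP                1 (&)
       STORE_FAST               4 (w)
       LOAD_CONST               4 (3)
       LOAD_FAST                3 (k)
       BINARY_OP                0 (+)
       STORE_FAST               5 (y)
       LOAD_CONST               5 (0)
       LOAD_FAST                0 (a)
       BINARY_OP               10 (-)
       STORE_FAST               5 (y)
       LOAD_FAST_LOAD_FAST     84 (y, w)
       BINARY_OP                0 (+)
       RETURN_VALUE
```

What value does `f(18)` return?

-18

LOAD_FAST_LOAD_FAST a,a → push 18,18. Stack: [18, 18]
BINARY_OP - → 18 - 18 = 0. Stack: [0]
STORE_FAST v → v=0. Stack: []
LOAD_FAST v → push 0. Stack: [0]
LOAD_CONST → push 2. Stack: [0, 2]
BINARY_OP - → 0 - 2 = -2. Stack: [-2]
LOAD_FAST_LOAD_FAST v,a → push 0,18. Stack: [-2, 0, 18]
BINARY_OP + → 0 + 18 = 18. Stack: [-2, 18]
BINARY_OP + → -2 + 18 = 16. Stack: [16]
STORE_FAST u → u=16. Stack: []
LOAD_CONST → push -14. Stack: [-14]
STORE_FAST k → k=-14. Stack: []
LOAD_FAST_LOAD_FAST k,u → push -14,16. Stack: [-14, 16]
BINARY_OP * → -14 * 16 = -224. Stack: [-224]
LOAD_CONST → push 12. Stack: [-224, 12]
BINARY_OP & → -224 & 12 = 0. Stack: [0]
STORE_FAST u → u=0. Stack: []
LOAD_FAST_LOAD_FAST u,k → push 0,-14. Stack: [0, -14]
BINARY_OP & → 0 & -14 = 0. Stack: [0]
STORE_FAST w → w=0. Stack: []
LOAD_CONST → push 3. Stack: [3]
LOAD_FAST k → push -14. Stack: [3, -14]
BINARY_OP + → 3 + -14 = -11. Stack: [-11]
STORE_FAST y → y=-11. Stack: []
LOAD_CONST → push 0. Stack: [0]
LOAD_FAST a → push 18. Stack: [0, 18]
BINARY_OP - → 0 - 18 = -18. Stack: [-18]
STORE_FAST y → y=-18. Stack: []
LOAD_FAST_LOAD_FAST y,w → push -18,0. Stack: [-18, 0]
BINARY_OP + → -18 + 0 = -18. Stack: [-18]
RETURN_VALUE → return -18.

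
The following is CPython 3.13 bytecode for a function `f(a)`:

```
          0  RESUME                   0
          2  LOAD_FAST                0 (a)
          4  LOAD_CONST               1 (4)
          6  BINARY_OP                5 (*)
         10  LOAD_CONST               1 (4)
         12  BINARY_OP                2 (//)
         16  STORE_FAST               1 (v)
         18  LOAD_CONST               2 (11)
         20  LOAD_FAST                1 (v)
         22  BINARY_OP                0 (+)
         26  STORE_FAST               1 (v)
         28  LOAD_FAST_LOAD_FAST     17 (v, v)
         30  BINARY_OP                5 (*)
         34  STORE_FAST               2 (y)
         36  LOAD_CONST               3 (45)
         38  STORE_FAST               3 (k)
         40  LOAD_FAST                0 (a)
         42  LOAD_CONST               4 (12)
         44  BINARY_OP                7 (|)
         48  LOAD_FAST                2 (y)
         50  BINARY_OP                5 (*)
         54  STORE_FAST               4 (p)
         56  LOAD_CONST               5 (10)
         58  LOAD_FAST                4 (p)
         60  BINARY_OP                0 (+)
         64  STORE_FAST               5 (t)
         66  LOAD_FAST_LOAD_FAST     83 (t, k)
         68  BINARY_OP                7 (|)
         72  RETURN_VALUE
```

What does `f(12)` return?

LOAD_FAST a → push 12. Stack: [12]
LOAD_CONST → push 4. Stack: [12, 4]
BINARY_OP * → 12 * 4 = 48. Stack: [48]
LOAD_CONST → push 4. Stack: [48, 4]
BINARY_OP // → 48 // 4 = 12. Stack: [12]
STORE_FAST v → v=12. Stack: []
LOAD_CONST → push 11. Stack: [11]
LOAD_FAST v → push 12. Stack: [11, 12]
BINARY_OP + → 11 + 12 = 23. Stack: [23]
STORE_FAST v → v=23. Stack: []
LOAD_FAST_LOAD_FAST v,v → push 23,23. Stack: [23, 23]
BINARY_OP * → 23 * 23 = 529. Stack: [529]
STORE_FAST y → y=529. Stack: []
LOAD_CONST → push 45. Stack: [45]
STORE_FAST k → k=45. Stack: []
LOAD_FAST a → push 12. Stack: [12]
LOAD_CONST → push 12. Stack: [12, 12]
BINARY_OP | → 12 | 12 = 12. Stack: [12]
LOAD_FAST y → push 529. Stack: [12, 529]
BINARY_OP * → 12 * 529 = 6348. Stack: [6348]
STORE_FAST p → p=6348. Stack: []
LOAD_CONST → push 10. Stack: [10]
LOAD_FAST p → push 6348. Stack: [10, 6348]
BINARY_OP + → 10 + 6348 = 6358. Stack: [6358]
STORE_FAST t → t=6358. Stack: []
LOAD_FAST_LOAD_FAST t,k → push 6358,45. Stack: [6358, 45]
BINARY_OP | → 6358 | 45 = 6399. Stack: [6399]
RETURN_VALUE → return 6399.

6399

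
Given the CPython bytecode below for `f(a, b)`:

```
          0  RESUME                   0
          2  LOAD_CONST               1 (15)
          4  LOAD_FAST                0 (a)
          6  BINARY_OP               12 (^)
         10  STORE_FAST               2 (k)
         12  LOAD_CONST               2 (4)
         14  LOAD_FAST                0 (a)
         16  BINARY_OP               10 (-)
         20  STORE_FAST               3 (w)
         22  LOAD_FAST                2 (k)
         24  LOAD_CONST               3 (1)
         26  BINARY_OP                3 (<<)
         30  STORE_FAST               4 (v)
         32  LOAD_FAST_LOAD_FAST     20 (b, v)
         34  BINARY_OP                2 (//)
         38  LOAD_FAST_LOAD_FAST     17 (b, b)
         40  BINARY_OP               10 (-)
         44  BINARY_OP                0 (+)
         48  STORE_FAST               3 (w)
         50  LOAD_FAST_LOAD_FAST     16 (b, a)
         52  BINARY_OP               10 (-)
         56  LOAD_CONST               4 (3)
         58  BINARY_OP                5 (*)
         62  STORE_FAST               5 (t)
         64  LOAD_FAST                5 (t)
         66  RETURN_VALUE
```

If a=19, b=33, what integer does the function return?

LOAD_CONST → push 15. Stack: [15]
LOAD_FAST a → push 19. Stack: [15, 19]
BINARY_OP ^ → 15 ^ 19 = 28. Stack: [28]
STORE_FAST k → k=28. Stack: []
LOAD_CONST → push 4. Stack: [4]
LOAD_FAST a → push 19. Stack: [4, 19]
BINARY_OP - → 4 - 19 = -15. Stack: [-15]
STORE_FAST w → w=-15. Stack: []
LOAD_FAST k → push 28. Stack: [28]
LOAD_CONST → push 1. Stack: [28, 1]
BINARY_OP << → 28 << 1 = 56. Stack: [56]
STORE_FAST v → v=56. Stack: []
LOAD_FAST_LOAD_FAST b,v → push 33,56. Stack: [33, 56]
BINARY_OP // → 33 // 56 = 0. Stack: [0]
LOAD_FAST_LOAD_FAST b,b → push 33,33. Stack: [0, 33, 33]
BINARY_OP - → 33 - 33 = 0. Stack: [0, 0]
BINARY_OP + → 0 + 0 = 0. Stack: [0]
STORE_FAST w → w=0. Stack: []
LOAD_FAST_LOAD_FAST b,a → push 33,19. Stack: [33, 19]
BINARY_OP - → 33 - 19 = 14. Stack: [14]
LOAD_CONST → push 3. Stack: [14, 3]
BINARY_OP * → 14 * 3 = 42. Stack: [42]
STORE_FAST t → t=42. Stack: []
LOAD_FAST t → push 42. Stack: [42]
RETURN_VALUE → return 42.

42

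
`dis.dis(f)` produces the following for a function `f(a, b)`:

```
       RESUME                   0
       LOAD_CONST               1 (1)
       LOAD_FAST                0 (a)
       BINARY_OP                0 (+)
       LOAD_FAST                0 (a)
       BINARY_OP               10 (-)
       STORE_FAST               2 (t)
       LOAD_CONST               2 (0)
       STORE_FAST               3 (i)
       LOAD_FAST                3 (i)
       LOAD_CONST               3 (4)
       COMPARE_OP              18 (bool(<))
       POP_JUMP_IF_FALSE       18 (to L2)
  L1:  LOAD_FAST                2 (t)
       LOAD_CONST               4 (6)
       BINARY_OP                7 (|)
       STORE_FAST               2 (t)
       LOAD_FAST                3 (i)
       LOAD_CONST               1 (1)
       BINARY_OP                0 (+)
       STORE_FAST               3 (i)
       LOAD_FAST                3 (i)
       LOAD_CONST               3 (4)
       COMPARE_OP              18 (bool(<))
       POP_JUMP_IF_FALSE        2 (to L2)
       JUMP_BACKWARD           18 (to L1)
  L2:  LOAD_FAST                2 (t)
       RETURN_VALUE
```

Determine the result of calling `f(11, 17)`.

7

LOAD_CONST → push 1. Stack: [1]
LOAD_FAST a → push 11. Stack: [1, 11]
BINARY_OP + → 1 + 11 = 12. Stack: [12]
LOAD_FAST a → push 11. Stack: [12, 11]
BINARY_OP - → 12 - 11 = 1. Stack: [1]
STORE_FAST t → t=1. Stack: []
LOAD_CONST → push 0. Stack: [0]
STORE_FAST i → i=0. Stack: []
LOAD_FAST i → push 0. Stack: [0]
LOAD_CONST → push 4. Stack: [0, 4]
COMPARE_OP bool(<) → 0 vs 4 = True. Stack: [True]
POP_JUMP_IF_FALSE → pop True; no jump. Stack: []
LOAD_FAST t → push 1. Stack: [1]
LOAD_CONST → push 6. Stack: [1, 6]
BINARY_OP | → 1 | 6 = 7. Stack: [7]
STORE_FAST t → t=7. Stack: []
LOAD_FAST i → push 0. Stack: [0]
LOAD_CONST → push 1. Stack: [0, 1]
BINARY_OP + → 0 + 1 = 1. Stack: [1]
STORE_FAST i → i=1. Stack: []
LOAD_FAST i → push 1. Stack: [1]
LOAD_CONST → push 4. Stack: [1, 4]
COMPARE_OP bool(<) → 1 vs 4 = True. Stack: [True]
POP_JUMP_IF_FALSE → pop True; no jump. Stack: []
LOAD_FAST t → push 7. Stack: [7]
LOAD_CONST → push 6. Stack: [7, 6]
BINARY_OP | → 7 | 6 = 7. Stack: [7]
STORE_FAST t → t=7. Stack: []
LOAD_FAST i → push 1. Stack: [1]
LOAD_CONST → push 1. Stack: [1, 1]
BINARY_OP + → 1 + 1 = 2. Stack: [2]
STORE_FAST i → i=2. Stack: []
LOAD_FAST i → push 2. Stack: [2]
LOAD_CONST → push 4. Stack: [2, 4]
COMPARE_OP bool(<) → 2 vs 4 = True. Stack: [True]
POP_JUMP_IF_FALSE → pop True; no jump. Stack: []
LOAD_FAST t → push 7. Stack: [7]
LOAD_CONST → push 6. Stack: [7, 6]
BINARY_OP | → 7 | 6 = 7. Stack: [7]
STORE_FAST t → t=7. Stack: []
LOAD_FAST i → push 2. Stack: [2]
LOAD_CONST → push 1. Stack: [2, 1]
BINARY_OP + → 2 + 1 = 3. Stack: [3]
STORE_FAST i → i=3. Stack: []
LOAD_FAST i → push 3. Stack: [3]
LOAD_CONST → push 4. Stack: [3, 4]
COMPARE_OP bool(<) → 3 vs 4 = True. Stack: [True]
POP_JUMP_IF_FALSE → pop True; no jump. Stack: []
LOAD_FAST t → push 7. Stack: [7]
LOAD_CONST → push 6. Stack: [7, 6]
BINARY_OP | → 7 | 6 = 7. Stack: [7]
STORE_FAST t → t=7. Stack: []
LOAD_FAST i → push 3. Stack: [3]
LOAD_CONST → push 1. Stack: [3, 1]
BINARY_OP + → 3 + 1 = 4. Stack: [4]
STORE_FAST i → i=4. Stack: []
LOAD_FAST i → push 4. Stack: [4]
LOAD_CONST → push 4. Stack: [4, 4]
COMPARE_OP bool(<) → 4 vs 4 = False. Stack: [False]
POP_JUMP_IF_FALSE → pop False; jump. Stack: []
LOAD_FAST t → push 7. Stack: [7]
RETURN_VALUE → return 7.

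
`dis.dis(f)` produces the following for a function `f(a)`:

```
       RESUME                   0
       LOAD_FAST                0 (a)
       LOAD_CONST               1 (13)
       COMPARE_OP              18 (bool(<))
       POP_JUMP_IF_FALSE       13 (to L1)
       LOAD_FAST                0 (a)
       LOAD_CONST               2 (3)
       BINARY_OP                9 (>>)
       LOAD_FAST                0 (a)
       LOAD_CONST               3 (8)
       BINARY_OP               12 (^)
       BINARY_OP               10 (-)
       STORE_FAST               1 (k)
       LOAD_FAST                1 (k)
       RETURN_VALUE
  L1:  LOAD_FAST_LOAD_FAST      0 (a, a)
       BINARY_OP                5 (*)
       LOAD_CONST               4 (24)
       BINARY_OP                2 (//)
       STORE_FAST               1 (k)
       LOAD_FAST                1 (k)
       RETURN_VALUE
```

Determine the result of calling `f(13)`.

7

LOAD_FAST a → push 13. Stack: [13]
LOAD_CONST → push 13. Stack: [13, 13]
COMPARE_OP bool(<) → 13 vs 13 = False. Stack: [False]
POP_JUMP_IF_FALSE → pop False; jump. Stack: []
LOAD_FAST_LOAD_FAST a,a → push 13,13. Stack: [13, 13]
BINARY_OP * → 13 * 13 = 169. Stack: [169]
LOAD_CONST → push 24. Stack: [169, 24]
BINARY_OP // → 169 // 24 = 7. Stack: [7]
STORE_FAST k → k=7. Stack: []
LOAD_FAST k → push 7. Stack: [7]
RETURN_VALUE → return 7.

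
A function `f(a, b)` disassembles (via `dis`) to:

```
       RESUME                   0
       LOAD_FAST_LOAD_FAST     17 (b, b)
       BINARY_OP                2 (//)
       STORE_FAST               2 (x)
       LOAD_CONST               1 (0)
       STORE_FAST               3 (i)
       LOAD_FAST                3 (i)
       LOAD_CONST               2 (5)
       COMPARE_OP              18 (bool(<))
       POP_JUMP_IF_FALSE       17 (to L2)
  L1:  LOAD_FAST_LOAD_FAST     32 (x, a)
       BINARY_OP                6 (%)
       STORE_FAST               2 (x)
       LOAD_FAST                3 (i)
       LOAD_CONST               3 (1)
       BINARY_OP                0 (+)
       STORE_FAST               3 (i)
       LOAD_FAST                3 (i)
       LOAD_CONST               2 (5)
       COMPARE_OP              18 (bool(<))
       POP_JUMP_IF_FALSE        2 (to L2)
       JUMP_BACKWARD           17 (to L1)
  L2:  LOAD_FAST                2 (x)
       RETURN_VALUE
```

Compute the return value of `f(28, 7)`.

1

LOAD_FAST_LOAD_FAST b,b → push 7,7
BINARY_OP // → 7 // 7 = 1
STORE_FAST x → x=1
LOAD_CONST → push 0
STORE_FAST i → i=0
LOAD_FAST i → push 0
LOAD_CONST → push 5
COMPARE_OP bool(<) → 0 vs 5 = True
POP_JUMP_IF_FALSE → pop True; no jump
LOAD_FAST_LOAD_FAST x,a → push 1,28
BINARY_OP % → 1 % 28 = 1
STORE_FAST x → x=1
LOAD_FAST i → push 0
LOAD_CONST → push 1
BINARY_OP + → 0 + 1 = 1
STORE_FAST i → i=1
LOAD_FAST i → push 1
LOAD_CONST → push 5
COMPARE_OP bool(<) → 1 vs 5 = True
POP_JUMP_IF_FALSE → pop True; no jump
LOAD_FAST_LOAD_FAST x,a → push 1,28
BINARY_OP % → 1 % 28 = 1
STORE_FAST x → x=1
LOAD_FAST i → push 1
LOAD_CONST → push 1
BINARY_OP + → 1 + 1 = 2
STORE_FAST i → i=2
LOAD_FAST i → push 2
LOAD_CONST → push 5
COMPARE_OP bool(<) → 2 vs 5 = True
POP_JUMP_IF_FALSE → pop True; no jump
LOAD_FAST_LOAD_FAST x,a → push 1,28
BINARY_OP % → 1 % 28 = 1
STORE_FAST x → x=1
LOAD_FAST i → push 2
LOAD_CONST → push 1
BINARY_OP + → 2 + 1 = 3
STORE_FAST i → i=3
LOAD_FAST i → push 3
LOAD_CONST → push 5
COMPARE_OP bool(<) → 3 vs 5 = True
POP_JUMP_IF_FALSE → pop True; no jump
LOAD_FAST_LOAD_FAST x,a → push 1,28
BINARY_OP % → 1 % 28 = 1
STORE_FAST x → x=1
LOAD_FAST i → push 3
LOAD_CONST → push 1
BINARY_OP + → 3 + 1 = 4
STORE_FAST i → i=4
LOAD_FAST i → push 4
LOAD_CONST → push 5
COMPARE_OP bool(<) → 4 vs 5 = True
POP_JUMP_IF_FALSE → pop True; no jump
LOAD_FAST_LOAD_FAST x,a → push 1,28
BINARY_OP % → 1 % 28 = 1
STORE_FAST x → x=1
LOAD_FAST i → push 4
LOAD_CONST → push 1
BINARY_OP + → 4 + 1 = 5
STORE_FAST i → i=5
LOAD_FAST i → push 5
LOAD_CONST → push 5
COMPARE_OP bool(<) → 5 vs 5 = False
POP_JUMP_IF_FALSE → pop False; jump
LOAD_FAST x → push 1
RETURN_VALUE → return 1.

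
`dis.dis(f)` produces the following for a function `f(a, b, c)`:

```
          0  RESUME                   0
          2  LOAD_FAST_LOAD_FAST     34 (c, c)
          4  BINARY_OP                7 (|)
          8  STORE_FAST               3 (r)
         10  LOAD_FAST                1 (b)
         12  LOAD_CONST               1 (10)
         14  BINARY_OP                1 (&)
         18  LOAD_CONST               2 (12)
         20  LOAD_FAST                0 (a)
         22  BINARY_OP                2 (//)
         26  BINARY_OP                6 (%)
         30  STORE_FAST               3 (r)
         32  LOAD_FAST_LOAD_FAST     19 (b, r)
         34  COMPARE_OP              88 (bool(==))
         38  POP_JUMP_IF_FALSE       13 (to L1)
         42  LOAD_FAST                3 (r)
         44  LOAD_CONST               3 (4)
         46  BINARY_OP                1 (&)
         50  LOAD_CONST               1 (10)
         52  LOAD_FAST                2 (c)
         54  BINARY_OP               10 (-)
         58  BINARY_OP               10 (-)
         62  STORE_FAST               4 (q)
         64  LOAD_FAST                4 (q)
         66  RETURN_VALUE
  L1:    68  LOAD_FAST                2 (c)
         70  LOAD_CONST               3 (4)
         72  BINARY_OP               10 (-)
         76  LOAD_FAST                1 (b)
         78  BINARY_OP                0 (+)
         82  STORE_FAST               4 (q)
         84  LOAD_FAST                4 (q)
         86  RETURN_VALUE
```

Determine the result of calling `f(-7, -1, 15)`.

LOAD_FAST_LOAD_FAST c,c → push 15,15. Stack: [15, 15]
BINARY_OP | → 15 | 15 = 15. Stack: [15]
STORE_FAST r → r=15. Stack: []
LOAD_FAST b → push -1. Stack: [-1]
LOAD_CONST → push 10. Stack: [-1, 10]
BINARY_OP & → -1 & 10 = 10. Stack: [10]
LOAD_CONST → push 12. Stack: [10, 12]
LOAD_FAST a → push -7. Stack: [10, 12, -7]
BINARY_OP // → 12 // -7 = -2. Stack: [10, -2]
BINARY_OP % → 10 % -2 = 0. Stack: [0]
STORE_FAST r → r=0. Stack: []
LOAD_FAST_LOAD_FAST b,r → push -1,0. Stack: [-1, 0]
COMPARE_OP bool(==) → -1 vs 0 = False. Stack: [False]
POP_JUMP_IF_FALSE → pop False; jump. Stack: []
LOAD_FAST c → push 15. Stack: [15]
LOAD_CONST → push 4. Stack: [15, 4]
BINARY_OP - → 15 - 4 = 11. Stack: [11]
LOAD_FAST b → push -1. Stack: [11, -1]
BINARY_OP + → 11 + -1 = 10. Stack: [10]
STORE_FAST q → q=10. Stack: []
LOAD_FAST q → push 10. Stack: [10]
RETURN_VALUE → return 10.

10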